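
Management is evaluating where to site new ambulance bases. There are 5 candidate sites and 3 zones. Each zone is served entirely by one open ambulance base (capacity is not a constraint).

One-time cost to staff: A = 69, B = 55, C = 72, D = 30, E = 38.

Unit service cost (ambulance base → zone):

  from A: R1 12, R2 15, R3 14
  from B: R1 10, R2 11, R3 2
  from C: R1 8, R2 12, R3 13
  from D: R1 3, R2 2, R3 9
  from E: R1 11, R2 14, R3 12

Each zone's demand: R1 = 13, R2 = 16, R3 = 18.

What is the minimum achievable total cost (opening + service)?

For any fixed open set, each zone goes to its cheapest open site; total = fixed + service.
{B, D}: R1→D 3·13=39, R2→D 2·16=32, R3→B 2·18=36. Service 107; fixed 85; total 192.
{B, D, E}: service 107 + fixed 123 = 230
{A, B, D}: R1→D 3·13=39, R2→D 2·16=32, R3→B 2·18=36. Service 107; fixed 154; total 261.
{A, B, C, D, E}: service 107 + fixed 264 = 371
No other subset beats 192.

Minimum total cost: 192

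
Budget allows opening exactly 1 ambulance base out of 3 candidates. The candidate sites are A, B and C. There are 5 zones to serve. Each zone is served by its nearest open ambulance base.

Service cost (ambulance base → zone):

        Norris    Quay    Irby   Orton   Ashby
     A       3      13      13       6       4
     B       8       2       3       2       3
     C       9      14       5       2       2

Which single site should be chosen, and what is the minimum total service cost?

Choose B only; total service cost 18.

With exactly 1 open, each zone uses its cheapest among the chosen.
{B}: Norris→B 8, Quay→B 2, Irby→B 3, Orton→B 2, Ashby→B 3. Service cost 18.
{C}: service cost 32
{A}: service cost 39
Among all 3 size-1 choices, {B} is lowest.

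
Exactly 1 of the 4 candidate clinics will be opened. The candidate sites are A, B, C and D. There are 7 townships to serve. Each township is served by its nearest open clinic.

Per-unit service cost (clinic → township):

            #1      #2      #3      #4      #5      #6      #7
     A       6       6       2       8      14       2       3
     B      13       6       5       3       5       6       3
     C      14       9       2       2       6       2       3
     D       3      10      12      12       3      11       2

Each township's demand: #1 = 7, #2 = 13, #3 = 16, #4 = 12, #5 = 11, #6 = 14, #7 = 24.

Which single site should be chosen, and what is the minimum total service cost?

With exactly 1 open, each township uses its cheapest among the chosen.
{C}: #1→C 14·7=98, #2→C 9·13=117, #3→C 2·16=32, #4→C 2·12=24, #5→C 6·11=66, #6→C 2·14=28, #7→C 3·24=72. Service cost 437.
{B}: service cost 496
{A}: service cost 502
Among all 4 size-1 choices, {C} is lowest.

Choose C only; total service cost 437.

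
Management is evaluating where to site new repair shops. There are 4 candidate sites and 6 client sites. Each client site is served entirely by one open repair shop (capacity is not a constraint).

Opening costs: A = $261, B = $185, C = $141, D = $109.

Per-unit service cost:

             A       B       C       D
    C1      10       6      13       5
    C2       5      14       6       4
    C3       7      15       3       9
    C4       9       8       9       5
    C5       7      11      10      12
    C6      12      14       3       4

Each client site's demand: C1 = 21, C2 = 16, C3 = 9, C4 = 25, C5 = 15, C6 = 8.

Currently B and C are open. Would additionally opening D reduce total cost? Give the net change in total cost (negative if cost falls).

Yes — net change −19 (cost falls by 19).

Current service cost with {B, C}: 623.
Adding D: each client site re-picks its cheapest; new service cost 495, saving 128.
Extra fixed cost: 109. Net change = 109 − 128 = -19.
(Totals: 949 → 930.)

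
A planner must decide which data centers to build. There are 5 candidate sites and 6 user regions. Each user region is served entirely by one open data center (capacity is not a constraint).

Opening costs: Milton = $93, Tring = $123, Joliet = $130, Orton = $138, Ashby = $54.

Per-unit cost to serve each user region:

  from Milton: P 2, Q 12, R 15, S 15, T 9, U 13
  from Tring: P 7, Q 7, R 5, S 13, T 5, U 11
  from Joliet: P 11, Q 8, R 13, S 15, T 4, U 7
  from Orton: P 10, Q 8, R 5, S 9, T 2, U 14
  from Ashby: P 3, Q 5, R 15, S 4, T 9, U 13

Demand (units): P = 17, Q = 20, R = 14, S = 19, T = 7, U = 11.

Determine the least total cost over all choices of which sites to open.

Minimum total cost: 630

For any fixed open set, each user region goes to its cheapest open site; total = fixed + service.
{Tring, Ashby}: P→Ashby 3·17=51, Q→Ashby 5·20=100, R→Tring 5·14=70, S→Ashby 4·19=76, T→Tring 5·7=35, U→Tring 11·11=121. Service 453; fixed 177; total 630.
{Orton, Ashby}: service 454 + fixed 192 = 646
{Ashby}: P→Ashby 3·17=51, Q→Ashby 5·20=100, R→Ashby 15·14=210, S→Ashby 4·19=76, T→Ashby 9·7=63, U→Ashby 13·11=143. Service 643; fixed 54; total 697.
{Milton, Tring, Joliet, Orton, Ashby}: P→Milton 2·17=34, Q→Ashby 5·20=100, R→Tring 5·14=70, S→Ashby 4·19=76, T→Orton 2·7=14, U→Joliet 7·11=77. Service 371; fixed 538; total 909.
No other subset beats 630.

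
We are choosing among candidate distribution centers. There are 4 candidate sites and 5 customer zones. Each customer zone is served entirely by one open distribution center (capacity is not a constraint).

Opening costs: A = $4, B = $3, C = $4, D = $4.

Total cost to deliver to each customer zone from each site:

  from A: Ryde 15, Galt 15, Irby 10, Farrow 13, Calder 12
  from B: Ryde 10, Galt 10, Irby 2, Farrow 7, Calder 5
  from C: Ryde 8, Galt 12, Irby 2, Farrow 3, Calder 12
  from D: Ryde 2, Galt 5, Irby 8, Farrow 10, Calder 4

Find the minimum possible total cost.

Minimum total cost: 24

For any fixed open set, each customer zone goes to its cheapest open site; total = fixed + service.
{C, D}: Ryde→D 2, Galt→D 5, Irby→C 2, Farrow→C 3, Calder→D 4. Service 16; fixed 8; total 24.
{B, C, D}: Ryde→D 2, Galt→D 5, Irby→B 2, Farrow→C 3, Calder→D 4. Service 16; fixed 11; total 27.
{B, D}: Ryde→D 2, Galt→D 5, Irby→B 2, Farrow→B 7, Calder→D 4. Service 20; fixed 7; total 27.
{A, B, C, D}: service 16 + fixed 15 = 31
No other subset beats 24.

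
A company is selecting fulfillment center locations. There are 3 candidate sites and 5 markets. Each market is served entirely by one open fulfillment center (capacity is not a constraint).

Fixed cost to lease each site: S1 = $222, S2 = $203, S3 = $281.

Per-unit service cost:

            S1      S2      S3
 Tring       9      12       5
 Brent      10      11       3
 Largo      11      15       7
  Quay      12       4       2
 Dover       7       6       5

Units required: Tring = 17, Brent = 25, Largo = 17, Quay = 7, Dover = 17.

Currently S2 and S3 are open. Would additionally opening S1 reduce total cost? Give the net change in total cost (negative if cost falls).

Current service cost with {S2, S3}: 378.
Adding S1: each market re-picks its cheapest; new service cost 378, saving 0.
Extra fixed cost: 222. Net change = 222 − 0 = 222.
(Totals: 862 → 1084.)

No — net change +222 (cost rises by 222).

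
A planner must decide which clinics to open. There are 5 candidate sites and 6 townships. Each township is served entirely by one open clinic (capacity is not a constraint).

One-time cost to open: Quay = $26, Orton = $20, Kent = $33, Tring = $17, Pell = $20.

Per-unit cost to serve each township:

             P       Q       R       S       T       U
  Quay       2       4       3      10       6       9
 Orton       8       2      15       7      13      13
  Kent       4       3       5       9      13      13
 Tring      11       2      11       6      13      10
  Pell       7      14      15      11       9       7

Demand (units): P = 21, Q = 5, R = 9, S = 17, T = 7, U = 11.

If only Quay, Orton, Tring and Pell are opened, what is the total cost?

Each township is assigned to its cheapest site among the open ones.
{Quay, Orton, Tring, Pell}: P→Quay 2·21=42, Q→Orton 2·5=10, R→Quay 3·9=27, S→Tring 6·17=102, T→Quay 6·7=42, U→Pell 7·11=77. Service 300; fixed 83; total 383.

Total cost: 383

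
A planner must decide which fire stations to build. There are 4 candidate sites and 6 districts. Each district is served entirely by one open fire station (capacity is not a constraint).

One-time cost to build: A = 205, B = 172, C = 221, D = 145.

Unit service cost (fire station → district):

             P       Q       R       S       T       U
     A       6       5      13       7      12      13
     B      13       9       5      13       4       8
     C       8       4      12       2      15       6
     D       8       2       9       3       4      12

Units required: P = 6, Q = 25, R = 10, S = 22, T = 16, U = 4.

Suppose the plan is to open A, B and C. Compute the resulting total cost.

Total cost: 916

Each district is assigned to its cheapest site among the open ones.
{A, B, C}: P→A 6·6=36, Q→C 4·25=100, R→B 5·10=50, S→C 2·22=44, T→B 4·16=64, U→C 6·4=24. Service 318; fixed 598; total 916.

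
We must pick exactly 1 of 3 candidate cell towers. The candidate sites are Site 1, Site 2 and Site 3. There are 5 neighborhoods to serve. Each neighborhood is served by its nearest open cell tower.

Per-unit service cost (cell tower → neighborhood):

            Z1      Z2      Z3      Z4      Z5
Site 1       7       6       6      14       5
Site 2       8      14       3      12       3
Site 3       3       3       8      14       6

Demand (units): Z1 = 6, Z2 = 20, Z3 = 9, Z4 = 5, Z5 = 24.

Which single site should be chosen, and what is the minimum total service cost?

Choose Site 3 only; total service cost 364.

With exactly 1 open, each neighborhood uses its cheapest among the chosen.
{Site 3}: Z1→Site 3 3·6=18, Z2→Site 3 3·20=60, Z3→Site 3 8·9=72, Z4→Site 3 14·5=70, Z5→Site 3 6·24=144. Service cost 364.
{Site 1}: service cost 406
{Site 2}: service cost 487
Among all 3 size-1 choices, {Site 3} is lowest.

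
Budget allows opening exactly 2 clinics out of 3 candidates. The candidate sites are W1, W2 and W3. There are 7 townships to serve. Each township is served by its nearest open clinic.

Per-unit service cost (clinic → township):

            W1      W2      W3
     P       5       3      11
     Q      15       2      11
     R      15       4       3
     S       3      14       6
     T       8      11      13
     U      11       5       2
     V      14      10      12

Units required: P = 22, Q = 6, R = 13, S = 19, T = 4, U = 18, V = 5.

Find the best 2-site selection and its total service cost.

With exactly 2 open, each township uses its cheapest among the chosen.
{W1, W2}: P→W2 3·22=66, Q→W2 2·6=12, R→W2 4·13=52, S→W1 3·19=57, T→W1 8·4=32, U→W2 5·18=90, V→W2 10·5=50. Service cost 359.
{W2, W3}: service cost 361
{W1, W3}: service cost 400
Among all 3 size-2 choices, {W1, W2} is lowest.

Choose W1 and W2; total service cost 359.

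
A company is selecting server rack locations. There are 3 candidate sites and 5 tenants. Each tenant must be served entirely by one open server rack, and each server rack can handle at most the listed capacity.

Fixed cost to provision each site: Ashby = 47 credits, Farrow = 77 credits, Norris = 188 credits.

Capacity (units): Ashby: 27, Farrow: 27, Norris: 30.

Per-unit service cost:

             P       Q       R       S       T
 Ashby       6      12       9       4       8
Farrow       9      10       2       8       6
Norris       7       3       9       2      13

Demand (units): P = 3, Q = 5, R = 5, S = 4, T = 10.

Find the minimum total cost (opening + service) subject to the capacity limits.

Open {Farrow}: P→Farrow 9·3=27, Q→Farrow 10·5=50, R→Farrow 2·5=10, S→Farrow 8·4=32, T→Farrow 6·10=60.
Loads: Farrow carries 27/27. Service 179; fixed 77; total 256.
Next best feasible plan costs 266.

Minimum total cost: 256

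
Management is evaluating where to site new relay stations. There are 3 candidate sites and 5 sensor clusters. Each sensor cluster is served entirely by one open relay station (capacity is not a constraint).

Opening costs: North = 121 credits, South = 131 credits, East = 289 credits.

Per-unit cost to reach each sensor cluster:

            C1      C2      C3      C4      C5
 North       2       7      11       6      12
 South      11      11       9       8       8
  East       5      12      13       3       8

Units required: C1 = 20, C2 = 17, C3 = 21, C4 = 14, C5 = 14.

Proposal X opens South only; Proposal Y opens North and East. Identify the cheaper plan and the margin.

Proposal X is cheaper by 3.

Proposal X: {South}: C1→South 11·20=220, C2→South 11·17=187, C3→South 9·21=189, C4→South 8·14=112, C5→South 8·14=112. Service 820; fixed 131; total 951.
Proposal Y: {North, East}: C1→North 2·20=40, C2→North 7·17=119, C3→North 11·21=231, C4→East 3·14=42, C5→East 8·14=112. Service 544; fixed 410; total 954.
Difference: |951 − 954| = 3.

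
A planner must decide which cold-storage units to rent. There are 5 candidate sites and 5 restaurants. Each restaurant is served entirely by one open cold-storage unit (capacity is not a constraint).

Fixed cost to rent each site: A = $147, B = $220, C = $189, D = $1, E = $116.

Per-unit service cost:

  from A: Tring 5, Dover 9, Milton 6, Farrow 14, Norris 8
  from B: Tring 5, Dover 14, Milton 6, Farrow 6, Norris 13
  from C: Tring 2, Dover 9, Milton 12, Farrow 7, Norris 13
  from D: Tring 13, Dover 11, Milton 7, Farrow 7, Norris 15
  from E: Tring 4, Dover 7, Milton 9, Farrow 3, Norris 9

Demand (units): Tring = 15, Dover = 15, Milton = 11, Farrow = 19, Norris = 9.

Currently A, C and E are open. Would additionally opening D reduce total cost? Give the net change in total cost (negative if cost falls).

Current service cost with {A, C, E}: 330.
Adding D: each restaurant re-picks its cheapest; new service cost 330, saving 0.
Extra fixed cost: 1. Net change = 1 − 0 = 1.
(Totals: 782 → 783.)

No — net change +1 (cost rises by 1).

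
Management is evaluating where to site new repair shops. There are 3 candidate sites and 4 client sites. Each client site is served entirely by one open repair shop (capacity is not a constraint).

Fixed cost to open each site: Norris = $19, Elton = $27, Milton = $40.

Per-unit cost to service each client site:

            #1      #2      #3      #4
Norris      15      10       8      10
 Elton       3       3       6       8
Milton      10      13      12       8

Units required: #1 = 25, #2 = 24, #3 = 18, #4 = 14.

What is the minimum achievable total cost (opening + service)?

For any fixed open set, each client site goes to its cheapest open site; total = fixed + service.
{Elton}: #1→Elton 3·25=75, #2→Elton 3·24=72, #3→Elton 6·18=108, #4→Elton 8·14=112. Service 367; fixed 27; total 394.
{Norris, Elton}: service 367 + fixed 46 = 413
{Elton, Milton}: service 367 + fixed 67 = 434
{Norris, Elton, Milton}: #1→Elton 3·25=75, #2→Elton 3·24=72, #3→Elton 6·18=108, #4→Elton 8·14=112. Service 367; fixed 86; total 453.
No other subset beats 394.

Minimum total cost: 394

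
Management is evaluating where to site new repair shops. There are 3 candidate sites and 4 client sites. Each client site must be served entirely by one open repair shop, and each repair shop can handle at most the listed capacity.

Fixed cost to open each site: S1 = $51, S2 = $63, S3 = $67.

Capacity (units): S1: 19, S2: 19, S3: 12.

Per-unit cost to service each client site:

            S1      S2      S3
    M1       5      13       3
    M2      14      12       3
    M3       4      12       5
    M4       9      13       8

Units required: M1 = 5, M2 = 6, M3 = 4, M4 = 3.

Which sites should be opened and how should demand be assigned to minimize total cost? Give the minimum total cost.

Open {S1, S3}: M1→S3 3·5=15, M2→S3 3·6=18, M3→S1 4·4=16, M4→S1 9·3=27.
Loads: S1 carries 7/19, S3 carries 11/12. Service 76; fixed 118; total 194.
Next best feasible plan costs 201.

Minimum total cost: 194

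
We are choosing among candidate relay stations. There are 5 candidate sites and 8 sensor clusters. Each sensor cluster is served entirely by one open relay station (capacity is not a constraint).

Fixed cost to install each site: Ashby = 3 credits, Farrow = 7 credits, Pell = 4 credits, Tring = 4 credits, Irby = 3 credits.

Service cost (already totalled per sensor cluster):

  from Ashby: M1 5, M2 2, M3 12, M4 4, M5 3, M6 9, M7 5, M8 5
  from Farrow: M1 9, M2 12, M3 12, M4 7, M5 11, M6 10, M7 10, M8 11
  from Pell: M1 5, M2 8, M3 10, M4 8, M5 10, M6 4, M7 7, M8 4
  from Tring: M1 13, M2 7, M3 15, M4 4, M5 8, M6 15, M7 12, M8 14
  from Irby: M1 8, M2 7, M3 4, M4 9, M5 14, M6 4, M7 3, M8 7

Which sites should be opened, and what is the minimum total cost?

Open Ashby and Irby; minimum total cost 36.

For any fixed open set, each sensor cluster goes to its cheapest open site; total = fixed + service.
{Ashby, Irby}: M1→Ashby 5, M2→Ashby 2, M3→Irby 4, M4→Ashby 4, M5→Ashby 3, M6→Irby 4, M7→Irby 3, M8→Ashby 5. Service 30; fixed 6; total 36.
{Ashby, Pell, Irby}: service 29 + fixed 10 = 39
{Ashby, Tring, Irby}: service 30 + fixed 10 = 40
{Ashby, Farrow, Pell, Tring, Irby}: M1→Ashby 5, M2→Ashby 2, M3→Irby 4, M4→Ashby 4, M5→Ashby 3, M6→Pell 4, M7→Irby 3, M8→Pell 4. Service 29; fixed 21; total 50.
No other subset beats 36.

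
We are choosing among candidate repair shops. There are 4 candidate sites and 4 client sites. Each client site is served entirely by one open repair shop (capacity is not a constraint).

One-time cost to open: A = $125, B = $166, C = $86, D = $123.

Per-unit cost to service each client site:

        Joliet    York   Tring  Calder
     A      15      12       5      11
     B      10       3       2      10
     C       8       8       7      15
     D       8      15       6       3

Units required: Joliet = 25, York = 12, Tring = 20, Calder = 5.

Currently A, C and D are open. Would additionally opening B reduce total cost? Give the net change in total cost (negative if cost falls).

No — net change +46 (cost rises by 46).

Current service cost with {A, C, D}: 411.
Adding B: each client site re-picks its cheapest; new service cost 291, saving 120.
Extra fixed cost: 166. Net change = 166 − 120 = 46.
(Totals: 745 → 791.)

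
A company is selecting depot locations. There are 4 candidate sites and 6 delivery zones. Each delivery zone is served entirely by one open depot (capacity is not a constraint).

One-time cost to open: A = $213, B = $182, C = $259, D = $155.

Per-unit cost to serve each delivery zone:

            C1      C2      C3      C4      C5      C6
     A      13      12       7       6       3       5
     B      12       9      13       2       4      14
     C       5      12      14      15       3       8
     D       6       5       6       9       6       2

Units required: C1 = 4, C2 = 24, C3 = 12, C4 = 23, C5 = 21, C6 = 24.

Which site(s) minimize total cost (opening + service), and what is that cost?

Open B and D; minimum total cost 731.

For any fixed open set, each delivery zone goes to its cheapest open site; total = fixed + service.
{B, D}: C1→D 6·4=24, C2→D 5·24=120, C3→D 6·12=72, C4→B 2·23=46, C5→B 4·21=84, C6→D 2·24=48. Service 394; fixed 337; total 731.
{D}: C1→D 6·4=24, C2→D 5·24=120, C3→D 6·12=72, C4→D 9·23=207, C5→D 6·21=126, C6→D 2·24=48. Service 597; fixed 155; total 752.
{A, D}: C1→D 6·4=24, C2→D 5·24=120, C3→D 6·12=72, C4→A 6·23=138, C5→A 3·21=63, C6→D 2·24=48. Service 465; fixed 368; total 833.
{A, B, C, D}: service 369 + fixed 809 = 1178
No other subset beats 731.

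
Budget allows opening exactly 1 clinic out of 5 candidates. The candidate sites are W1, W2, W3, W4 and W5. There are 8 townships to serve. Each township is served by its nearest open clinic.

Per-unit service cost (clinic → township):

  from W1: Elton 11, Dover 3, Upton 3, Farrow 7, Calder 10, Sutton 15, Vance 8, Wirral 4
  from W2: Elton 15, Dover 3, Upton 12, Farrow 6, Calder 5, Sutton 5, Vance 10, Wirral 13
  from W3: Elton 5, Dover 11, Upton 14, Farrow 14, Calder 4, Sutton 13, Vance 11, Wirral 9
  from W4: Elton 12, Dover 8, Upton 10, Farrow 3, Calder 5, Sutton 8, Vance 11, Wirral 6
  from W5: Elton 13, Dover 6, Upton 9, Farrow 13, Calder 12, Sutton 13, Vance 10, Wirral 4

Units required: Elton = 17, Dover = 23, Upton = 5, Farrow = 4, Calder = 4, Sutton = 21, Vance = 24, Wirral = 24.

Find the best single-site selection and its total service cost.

Choose W1 only; total service cost 942.

With exactly 1 open, each township uses its cheapest among the chosen.
{W1}: Elton→W1 11·17=187, Dover→W1 3·23=69, Upton→W1 3·5=15, Farrow→W1 7·4=28, Calder→W1 10·4=40, Sutton→W1 15·21=315, Vance→W1 8·24=192, Wirral→W1 4·24=96. Service cost 942.
{W4}: service cost 1046
{W2}: service cost 1085
Among all 5 size-1 choices, {W1} is lowest.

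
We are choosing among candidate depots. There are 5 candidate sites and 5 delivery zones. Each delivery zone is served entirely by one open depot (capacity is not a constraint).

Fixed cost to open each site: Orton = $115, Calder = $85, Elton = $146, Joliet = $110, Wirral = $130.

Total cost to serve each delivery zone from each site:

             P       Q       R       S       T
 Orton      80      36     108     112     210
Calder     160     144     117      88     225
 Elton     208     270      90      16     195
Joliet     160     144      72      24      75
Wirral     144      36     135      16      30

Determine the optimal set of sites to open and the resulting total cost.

For any fixed open set, each delivery zone goes to its cheapest open site; total = fixed + service.
{Wirral}: P→Wirral 144, Q→Wirral 36, R→Wirral 135, S→Wirral 16, T→Wirral 30. Service 361; fixed 130; total 491.
{Orton, Joliet}: service 287 + fixed 225 = 512
{Orton, Wirral}: service 270 + fixed 245 = 515
{Orton, Calder, Elton, Joliet, Wirral}: service 234 + fixed 586 = 820
No other subset beats 491.

Open Wirral only; minimum total cost 491.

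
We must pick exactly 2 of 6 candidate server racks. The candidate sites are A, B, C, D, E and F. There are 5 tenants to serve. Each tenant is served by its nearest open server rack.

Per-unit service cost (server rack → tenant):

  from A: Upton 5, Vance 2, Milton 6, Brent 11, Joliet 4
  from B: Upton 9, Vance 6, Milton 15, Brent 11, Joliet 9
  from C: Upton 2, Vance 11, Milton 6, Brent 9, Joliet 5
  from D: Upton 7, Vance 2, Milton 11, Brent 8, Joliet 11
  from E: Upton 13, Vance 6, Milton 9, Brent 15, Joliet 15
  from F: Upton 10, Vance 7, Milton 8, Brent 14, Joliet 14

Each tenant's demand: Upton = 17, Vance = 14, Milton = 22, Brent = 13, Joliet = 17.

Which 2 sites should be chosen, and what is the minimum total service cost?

With exactly 2 open, each tenant uses its cheapest among the chosen.
{A, C}: Upton→C 2·17=34, Vance→A 2·14=28, Milton→A 6·22=132, Brent→C 9·13=117, Joliet→A 4·17=68. Service cost 379.
{C, D}: service cost 383
{A, D}: service cost 417
Among all 15 size-2 choices, {A, C} is lowest.

Choose A and C; total service cost 379.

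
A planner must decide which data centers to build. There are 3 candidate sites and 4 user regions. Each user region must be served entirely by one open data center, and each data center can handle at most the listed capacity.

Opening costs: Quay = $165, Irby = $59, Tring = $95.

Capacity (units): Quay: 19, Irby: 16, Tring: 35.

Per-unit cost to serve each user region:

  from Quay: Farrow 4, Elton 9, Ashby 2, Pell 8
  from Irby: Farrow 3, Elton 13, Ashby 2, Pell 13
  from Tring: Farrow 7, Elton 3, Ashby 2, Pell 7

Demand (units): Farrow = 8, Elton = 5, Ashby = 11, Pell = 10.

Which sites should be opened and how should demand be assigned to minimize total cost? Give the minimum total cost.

Open {Tring}: Farrow→Tring 7·8=56, Elton→Tring 3·5=15, Ashby→Tring 2·11=22, Pell→Tring 7·10=70.
Loads: Tring carries 34/35. Service 163; fixed 95; total 258.
Next best feasible plan costs 285.

Minimum total cost: 258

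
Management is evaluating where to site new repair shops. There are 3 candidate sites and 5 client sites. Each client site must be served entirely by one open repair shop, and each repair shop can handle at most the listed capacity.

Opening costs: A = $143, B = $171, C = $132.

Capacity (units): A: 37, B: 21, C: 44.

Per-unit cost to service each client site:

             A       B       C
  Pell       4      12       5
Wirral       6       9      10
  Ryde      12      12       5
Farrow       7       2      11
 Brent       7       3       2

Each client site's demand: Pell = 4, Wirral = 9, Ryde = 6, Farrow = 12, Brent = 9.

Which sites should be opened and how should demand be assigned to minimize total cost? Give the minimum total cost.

Minimum total cost: 422

Open {C}: Pell→C 5·4=20, Wirral→C 10·9=90, Ryde→C 5·6=30, Farrow→C 11·12=132, Brent→C 2·9=18.
Loads: C carries 40/44. Service 290; fixed 132; total 422.
Next best feasible plan costs 476.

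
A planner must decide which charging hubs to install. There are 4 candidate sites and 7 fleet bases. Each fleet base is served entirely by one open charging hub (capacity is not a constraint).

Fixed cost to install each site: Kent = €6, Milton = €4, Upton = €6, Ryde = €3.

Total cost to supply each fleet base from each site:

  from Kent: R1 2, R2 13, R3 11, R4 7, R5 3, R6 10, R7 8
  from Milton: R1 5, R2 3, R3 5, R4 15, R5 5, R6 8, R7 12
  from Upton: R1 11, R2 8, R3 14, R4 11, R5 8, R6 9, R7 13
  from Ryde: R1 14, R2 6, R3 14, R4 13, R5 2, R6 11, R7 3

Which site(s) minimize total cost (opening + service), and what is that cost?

For any fixed open set, each fleet base goes to its cheapest open site; total = fixed + service.
{Kent, Milton, Ryde}: R1→Kent 2, R2→Milton 3, R3→Milton 5, R4→Kent 7, R5→Ryde 2, R6→Milton 8, R7→Ryde 3. Service 30; fixed 13; total 43.
{Kent, Milton}: service 36 + fixed 10 = 46
{Milton, Ryde}: service 39 + fixed 7 = 46
{Kent, Milton, Upton, Ryde}: service 30 + fixed 19 = 49
No other subset beats 43.

Open Kent, Milton and Ryde; minimum total cost 43.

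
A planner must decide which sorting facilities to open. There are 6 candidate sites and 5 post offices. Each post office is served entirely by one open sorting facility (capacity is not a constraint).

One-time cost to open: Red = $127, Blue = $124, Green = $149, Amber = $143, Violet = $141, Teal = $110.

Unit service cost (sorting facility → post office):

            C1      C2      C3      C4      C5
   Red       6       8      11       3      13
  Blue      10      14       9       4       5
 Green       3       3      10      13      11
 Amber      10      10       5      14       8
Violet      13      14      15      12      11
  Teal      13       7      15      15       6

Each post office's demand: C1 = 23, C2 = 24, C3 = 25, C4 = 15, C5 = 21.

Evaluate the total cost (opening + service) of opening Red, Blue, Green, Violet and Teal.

Each post office is assigned to its cheapest site among the open ones.
{Red, Blue, Green, Violet, Teal}: C1→Green 3·23=69, C2→Green 3·24=72, C3→Blue 9·25=225, C4→Red 3·15=45, C5→Blue 5·21=105. Service 516; fixed 651; total 1167.

Total cost: 1167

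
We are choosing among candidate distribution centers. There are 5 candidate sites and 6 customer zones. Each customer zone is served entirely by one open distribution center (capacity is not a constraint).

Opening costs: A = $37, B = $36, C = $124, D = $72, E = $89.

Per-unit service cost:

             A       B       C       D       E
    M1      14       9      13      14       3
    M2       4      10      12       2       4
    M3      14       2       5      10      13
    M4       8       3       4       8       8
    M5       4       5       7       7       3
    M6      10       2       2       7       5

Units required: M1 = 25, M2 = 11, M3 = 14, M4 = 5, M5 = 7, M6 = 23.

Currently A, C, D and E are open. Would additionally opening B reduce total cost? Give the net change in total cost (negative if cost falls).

Current service cost with {A, C, D, E}: 254.
Adding B: each customer zone re-picks its cheapest; new service cost 207, saving 47.
Extra fixed cost: 36. Net change = 36 − 47 = -11.
(Totals: 576 → 565.)

Yes — net change −11 (cost falls by 11).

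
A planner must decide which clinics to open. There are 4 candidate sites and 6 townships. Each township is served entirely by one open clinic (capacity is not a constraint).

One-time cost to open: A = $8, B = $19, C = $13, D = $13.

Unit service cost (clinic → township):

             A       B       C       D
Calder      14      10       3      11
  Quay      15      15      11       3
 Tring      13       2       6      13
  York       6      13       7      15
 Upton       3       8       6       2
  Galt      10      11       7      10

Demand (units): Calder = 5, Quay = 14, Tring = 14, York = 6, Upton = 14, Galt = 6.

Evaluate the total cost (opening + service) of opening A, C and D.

Each township is assigned to its cheapest site among the open ones.
{A, C, D}: Calder→C 3·5=15, Quay→D 3·14=42, Tring→C 6·14=84, York→A 6·6=36, Upton→D 2·14=28, Galt→C 7·6=42. Service 247; fixed 34; total 281.

Total cost: 281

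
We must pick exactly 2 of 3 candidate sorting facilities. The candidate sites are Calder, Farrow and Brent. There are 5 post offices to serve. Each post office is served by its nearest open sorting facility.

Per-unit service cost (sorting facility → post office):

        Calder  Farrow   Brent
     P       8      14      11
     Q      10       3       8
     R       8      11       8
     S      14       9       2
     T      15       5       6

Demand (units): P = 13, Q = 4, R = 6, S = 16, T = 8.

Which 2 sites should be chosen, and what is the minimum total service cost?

Choose Calder and Brent; total service cost 264.

With exactly 2 open, each post office uses its cheapest among the chosen.
{Calder, Brent}: P→Calder 8·13=104, Q→Brent 8·4=32, R→Calder 8·6=48, S→Brent 2·16=32, T→Brent 6·8=48. Service cost 264.
{Farrow, Brent}: service cost 275
{Calder, Farrow}: service cost 348
Among all 3 size-2 choices, {Calder, Brent} is lowest.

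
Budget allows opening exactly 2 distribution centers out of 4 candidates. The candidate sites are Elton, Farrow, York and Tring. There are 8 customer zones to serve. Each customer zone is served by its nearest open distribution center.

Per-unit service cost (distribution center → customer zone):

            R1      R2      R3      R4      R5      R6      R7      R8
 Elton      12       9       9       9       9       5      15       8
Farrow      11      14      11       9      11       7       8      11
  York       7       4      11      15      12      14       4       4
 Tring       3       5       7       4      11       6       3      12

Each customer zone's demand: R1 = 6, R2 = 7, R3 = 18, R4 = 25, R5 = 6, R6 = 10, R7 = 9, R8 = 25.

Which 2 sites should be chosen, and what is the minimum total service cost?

Choose York and Tring; total service cost 525.

With exactly 2 open, each customer zone uses its cheapest among the chosen.
{York, Tring}: R1→Tring 3·6=18, R2→York 4·7=28, R3→Tring 7·18=126, R4→Tring 4·25=100, R5→Tring 11·6=66, R6→Tring 6·10=60, R7→Tring 3·9=27, R8→York 4·25=100. Service cost 525.
{Elton, Tring}: service cost 610
{Elton, York}: service cost 697
Among all 6 size-2 choices, {York, Tring} is lowest.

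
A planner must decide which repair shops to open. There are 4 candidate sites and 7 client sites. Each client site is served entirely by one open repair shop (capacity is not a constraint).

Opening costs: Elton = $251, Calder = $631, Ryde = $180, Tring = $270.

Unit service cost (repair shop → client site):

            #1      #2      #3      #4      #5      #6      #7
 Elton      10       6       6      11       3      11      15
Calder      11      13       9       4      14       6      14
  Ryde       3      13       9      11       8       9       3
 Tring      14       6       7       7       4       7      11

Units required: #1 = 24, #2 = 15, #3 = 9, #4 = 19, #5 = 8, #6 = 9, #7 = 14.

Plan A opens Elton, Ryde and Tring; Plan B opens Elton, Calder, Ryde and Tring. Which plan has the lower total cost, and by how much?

Plan A is cheaper by 565.

Plan A: {Elton, Ryde, Tring}: #1→Ryde 3·24=72, #2→Elton 6·15=90, #3→Elton 6·9=54, #4→Tring 7·19=133, #5→Elton 3·8=24, #6→Tring 7·9=63, #7→Ryde 3·14=42. Service 478; fixed 701; total 1179.
Plan B: {Elton, Calder, Ryde, Tring}: #1→Ryde 3·24=72, #2→Elton 6·15=90, #3→Elton 6·9=54, #4→Calder 4·19=76, #5→Elton 3·8=24, #6→Calder 6·9=54, #7→Ryde 3·14=42. Service 412; fixed 1332; total 1744.
Difference: |1179 − 1744| = 565.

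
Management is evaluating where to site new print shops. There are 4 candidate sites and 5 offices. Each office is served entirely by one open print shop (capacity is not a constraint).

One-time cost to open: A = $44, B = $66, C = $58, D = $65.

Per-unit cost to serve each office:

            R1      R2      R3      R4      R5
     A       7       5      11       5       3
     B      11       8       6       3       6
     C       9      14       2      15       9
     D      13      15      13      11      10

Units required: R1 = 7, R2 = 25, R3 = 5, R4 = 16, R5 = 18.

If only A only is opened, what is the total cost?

Each office is assigned to its cheapest site among the open ones.
{A}: R1→A 7·7=49, R2→A 5·25=125, R3→A 11·5=55, R4→A 5·16=80, R5→A 3·18=54. Service 363; fixed 44; total 407.

Total cost: 407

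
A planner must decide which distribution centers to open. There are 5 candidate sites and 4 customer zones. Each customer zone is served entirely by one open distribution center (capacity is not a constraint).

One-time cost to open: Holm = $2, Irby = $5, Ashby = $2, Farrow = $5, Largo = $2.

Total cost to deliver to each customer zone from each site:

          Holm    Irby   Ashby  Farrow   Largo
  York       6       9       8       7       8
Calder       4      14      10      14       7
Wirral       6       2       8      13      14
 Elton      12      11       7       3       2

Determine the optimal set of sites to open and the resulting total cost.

Open Holm and Largo; minimum total cost 22.

For any fixed open set, each customer zone goes to its cheapest open site; total = fixed + service.
{Holm, Largo}: York→Holm 6, Calder→Holm 4, Wirral→Holm 6, Elton→Largo 2. Service 18; fixed 4; total 22.
{Holm, Irby, Largo}: service 14 + fixed 9 = 23
{Holm, Ashby, Largo}: service 18 + fixed 6 = 24
{Holm, Irby, Ashby, Farrow, Largo}: service 14 + fixed 16 = 30
No other subset beats 22.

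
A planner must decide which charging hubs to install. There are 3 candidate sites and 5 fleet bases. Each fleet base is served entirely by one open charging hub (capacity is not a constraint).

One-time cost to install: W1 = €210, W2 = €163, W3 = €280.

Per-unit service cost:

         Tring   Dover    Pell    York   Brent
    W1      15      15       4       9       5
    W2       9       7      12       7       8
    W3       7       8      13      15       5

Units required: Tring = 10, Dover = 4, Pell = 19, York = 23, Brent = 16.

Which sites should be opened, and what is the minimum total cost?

Open W1 only; minimum total cost 783.

For any fixed open set, each fleet base goes to its cheapest open site; total = fixed + service.
{W1}: Tring→W1 15·10=150, Dover→W1 15·4=60, Pell→W1 4·19=76, York→W1 9·23=207, Brent→W1 5·16=80. Service 573; fixed 210; total 783.
{W2}: service 635 + fixed 163 = 798
{W1, W2}: Tring→W2 9·10=90, Dover→W2 7·4=28, Pell→W1 4·19=76, York→W2 7·23=161, Brent→W1 5·16=80. Service 435; fixed 373; total 808.
{W1, W2, W3}: Tring→W3 7·10=70, Dover→W2 7·4=28, Pell→W1 4·19=76, York→W2 7·23=161, Brent→W1 5·16=80. Service 415; fixed 653; total 1068.
No other subset beats 783.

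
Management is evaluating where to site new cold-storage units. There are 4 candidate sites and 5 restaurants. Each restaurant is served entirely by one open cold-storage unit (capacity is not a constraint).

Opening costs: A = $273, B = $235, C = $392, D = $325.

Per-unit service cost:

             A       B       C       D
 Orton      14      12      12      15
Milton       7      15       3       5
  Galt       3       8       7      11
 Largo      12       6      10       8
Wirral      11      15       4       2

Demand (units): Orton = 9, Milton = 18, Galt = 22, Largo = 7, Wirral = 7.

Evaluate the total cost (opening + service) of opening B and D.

Total cost: 990

Each restaurant is assigned to its cheapest site among the open ones.
{B, D}: Orton→B 12·9=108, Milton→D 5·18=90, Galt→B 8·22=176, Largo→B 6·7=42, Wirral→D 2·7=14. Service 430; fixed 560; total 990.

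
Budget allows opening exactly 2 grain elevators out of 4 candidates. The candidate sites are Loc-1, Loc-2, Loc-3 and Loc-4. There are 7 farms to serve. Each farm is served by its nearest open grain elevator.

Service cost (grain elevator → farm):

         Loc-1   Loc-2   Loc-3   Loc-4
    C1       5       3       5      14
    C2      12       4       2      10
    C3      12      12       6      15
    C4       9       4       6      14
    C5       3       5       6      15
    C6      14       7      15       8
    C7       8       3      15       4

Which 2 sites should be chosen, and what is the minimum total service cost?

Choose Loc-2 and Loc-3; total service cost 30.

With exactly 2 open, each farm uses its cheapest among the chosen.
{Loc-2, Loc-3}: C1→Loc-2 3, C2→Loc-3 2, C3→Loc-3 6, C4→Loc-2 4, C5→Loc-2 5, C6→Loc-2 7, C7→Loc-2 3. Service cost 30.
{Loc-1, Loc-2}: service cost 36
{Loc-3, Loc-4}: service cost 37
Among all 6 size-2 choices, {Loc-2, Loc-3} is lowest.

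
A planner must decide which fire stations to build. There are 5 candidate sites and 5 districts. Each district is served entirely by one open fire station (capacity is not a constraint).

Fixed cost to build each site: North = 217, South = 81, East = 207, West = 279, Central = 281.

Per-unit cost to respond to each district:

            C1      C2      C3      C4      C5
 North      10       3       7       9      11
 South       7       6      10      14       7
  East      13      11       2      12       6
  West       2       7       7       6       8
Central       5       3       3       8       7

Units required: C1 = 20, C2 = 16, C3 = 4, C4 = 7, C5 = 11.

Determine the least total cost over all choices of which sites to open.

For any fixed open set, each district goes to its cheapest open site; total = fixed + service.
{South}: C1→South 7·20=140, C2→South 6·16=96, C3→South 10·4=40, C4→South 14·7=98, C5→South 7·11=77. Service 451; fixed 81; total 532.
{Central}: C1→Central 5·20=100, C2→Central 3·16=48, C3→Central 3·4=12, C4→Central 8·7=56, C5→Central 7·11=77. Service 293; fixed 281; total 574.
{West}: C1→West 2·20=40, C2→West 7·16=112, C3→West 7·4=28, C4→West 6·7=42, C5→West 8·11=88. Service 310; fixed 279; total 589.
{North, South, East, West, Central}: service 204 + fixed 1065 = 1269
No other subset beats 532.

Minimum total cost: 532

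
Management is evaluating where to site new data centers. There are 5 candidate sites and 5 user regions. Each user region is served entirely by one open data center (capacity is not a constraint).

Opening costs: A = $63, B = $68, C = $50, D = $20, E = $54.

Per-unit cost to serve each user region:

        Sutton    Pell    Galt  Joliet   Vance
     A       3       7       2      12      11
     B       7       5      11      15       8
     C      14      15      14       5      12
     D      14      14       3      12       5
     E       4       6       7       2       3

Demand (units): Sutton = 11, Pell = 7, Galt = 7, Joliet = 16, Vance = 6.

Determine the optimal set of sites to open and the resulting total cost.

Open D and E; minimum total cost 231.

For any fixed open set, each user region goes to its cheapest open site; total = fixed + service.
{D, E}: Sutton→E 4·11=44, Pell→E 6·7=42, Galt→D 3·7=21, Joliet→E 2·16=32, Vance→E 3·6=18. Service 157; fixed 74; total 231.
{E}: service 185 + fixed 54 = 239
{A, E}: service 139 + fixed 117 = 256
{A, B, C, D, E}: service 132 + fixed 255 = 387
No other subset beats 231.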